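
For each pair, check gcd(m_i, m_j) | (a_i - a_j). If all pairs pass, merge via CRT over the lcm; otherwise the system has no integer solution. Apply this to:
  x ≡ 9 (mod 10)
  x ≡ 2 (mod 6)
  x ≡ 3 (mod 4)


Moduli 10, 6, 4 are not pairwise coprime, so CRT works modulo lcm(m_i) when all pairwise compatibility conditions hold.
Pairwise compatibility: gcd(m_i, m_j) must divide a_i - a_j for every pair.
Merge one congruence at a time:
  Start: x ≡ 9 (mod 10).
  Combine with x ≡ 2 (mod 6): gcd(10, 6) = 2, and 2 - 9 = -7 is NOT divisible by 2.
    ⇒ system is inconsistent (no integer solution).

No solution (the system is inconsistent).


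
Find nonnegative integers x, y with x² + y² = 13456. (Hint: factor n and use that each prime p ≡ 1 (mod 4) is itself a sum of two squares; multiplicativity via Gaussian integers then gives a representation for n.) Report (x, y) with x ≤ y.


Step 1: Factor n = 13456 = 2^4 · 29^2.
Step 2: Check the mod-4 condition on each prime factor: 2 = 2 (special); 29 ≡ 1 (mod 4), exponent 2.
All primes ≡ 3 (mod 4) appear to even exponent (or don't appear), so by the two-squares theorem n IS expressible as a sum of two squares.
Step 3: Build a representation. Group n = k² · m with k = 4 and m = 29 · 29 = 841 (a product of primes ≡ 1 (mod 4)); a representation of m scales to one of n via (k·x)² + (k·y)² = k²(x² + y²). Each prime p ≡ 1 (mod 4) is itself a sum of two squares; find a² by testing p − a² for a perfect square:
  29: 29 − 1² = 28, 29 − 2² = 25 = 5² ⇒ 29 = 2² + 5².
  Combine using the Brahmagupta–Fibonacci identity (a² + b²)(c² + d²) = (ac − bd)² + (ad + bc)² = (ac + bd)² + (ad − bc)²:
  29 · 29 = 841: from (2² + 5²)(2² + 5²), take (2·2 − 5·5, 2·5 + 5·2) = (4 − 25, 10 + 10) = (-21, 20); dropping signs (only squares matter) gives (21, 20); check 21² + 20² = 441 + 400 = 841 ✓.
  Scale by k = 4: (4·21, 4·20) = (84, 80).
Step 4: Order so x ≤ y and verify: 80² + 84² = 6400 + 7056 = 13456 = n. ✓

n = 13456 = 80² + 84² (one valid representation with x ≤ y).


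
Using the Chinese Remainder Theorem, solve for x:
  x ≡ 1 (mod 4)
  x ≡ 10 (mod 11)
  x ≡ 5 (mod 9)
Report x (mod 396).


Moduli 4, 11, 9 are pairwise coprime; by CRT there is a unique solution modulo M = 4 · 11 · 9 = 396.
Solve pairwise, accumulating the modulus:
  Start with x ≡ 1 (mod 4).
  Combine with x ≡ 10 (mod 11): since gcd(4, 11) = 1, we get a unique residue mod 44.
    Write x = 1 + 4·t and substitute into x ≡ 10 (mod 11): 4·t ≡ 10 − 1 = 9 (mod 11).
    The inverse of 4 mod 11 is 3 (since 4·3 = 12 = 1·11 + 1), so t ≡ 3·9 = 27 ≡ 5 (mod 11).
    Then x = 1 + 4·5 = 21, valid modulo lcm(4, 11) = 44: x ≡ 21 (mod 44).
  Combine with x ≡ 5 (mod 9): since gcd(44, 9) = 1, we get a unique residue mod 396.
    Write x = 21 + 44·t and substitute into x ≡ 5 (mod 9): 44·t ≡ 5 − 21 = -16 (mod 9).
    Reduce coefficients mod 9: 8·t ≡ 2 (mod 9).
    The inverse of 8 mod 9 is 8 (since 8·8 = 64 = 7·9 + 1), so t ≡ 8·2 = 16 ≡ 7 (mod 9).
    Then x = 21 + 44·7 = 329, valid modulo lcm(44, 9) = 396: x ≡ 329 (mod 396).
Verify: 329 mod 4 = 1 ✓, 329 mod 11 = 10 ✓, 329 mod 9 = 5 ✓.

x ≡ 329 (mod 396).


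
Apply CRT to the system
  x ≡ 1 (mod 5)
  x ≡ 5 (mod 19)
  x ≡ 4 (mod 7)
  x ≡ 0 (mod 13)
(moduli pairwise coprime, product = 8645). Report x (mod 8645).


Product of moduli M = 5 · 19 · 7 · 13 = 8645.
Merge one congruence at a time:
  Start: x ≡ 1 (mod 5).
  Combine with x ≡ 5 (mod 19); new modulus lcm = 95.
    Write x = 1 + 5·t and substitute into x ≡ 5 (mod 19): 5·t ≡ 5 − 1 = 4 (mod 19).
    The inverse of 5 mod 19 is 4 (since 5·4 = 20 = 1·19 + 1), so t ≡ 4·4 = 16 ≡ 16 (mod 19).
    Then x = 1 + 5·16 = 81, valid modulo lcm(5, 19) = 95: x ≡ 81 (mod 95).
  Combine with x ≡ 4 (mod 7); new modulus lcm = 665.
    Write x = 81 + 95·t and substitute into x ≡ 4 (mod 7): 95·t ≡ 4 − 81 = -77 (mod 7).
    Reduce coefficients mod 7: 4·t ≡ 0 (mod 7).
    The inverse of 4 mod 7 is 2 (since 4·2 = 8 = 1·7 + 1), so t ≡ 2·0 = 0 ≡ 0 (mod 7).
    Then x = 81 + 95·0 = 81, valid modulo lcm(95, 7) = 665: x ≡ 81 (mod 665).
  Combine with x ≡ 0 (mod 13); new modulus lcm = 8645.
    Write x = 81 + 665·t and substitute into x ≡ 0 (mod 13): 665·t ≡ 0 − 81 = -81 (mod 13).
    Reduce coefficients mod 13: 2·t ≡ 10 (mod 13).
    The inverse of 2 mod 13 is 7 (since 2·7 = 14 = 1·13 + 1), so t ≡ 7·10 = 70 ≡ 5 (mod 13).
    Then x = 81 + 665·5 = 3406, valid modulo lcm(665, 13) = 8645: x ≡ 3406 (mod 8645).
Verify against each original: 3406 mod 5 = 1, 3406 mod 19 = 5, 3406 mod 7 = 4, 3406 mod 13 = 0.

x ≡ 3406 (mod 8645).


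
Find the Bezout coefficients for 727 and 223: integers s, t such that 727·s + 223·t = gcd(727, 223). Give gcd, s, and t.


Euclidean algorithm on (727, 223) — divide until remainder is 0:
  727 = 3 · 223 + 58
  223 = 3 · 58 + 49
  58 = 1 · 49 + 9
  49 = 5 · 9 + 4
  9 = 2 · 4 + 1
  4 = 4 · 1 + 0
gcd(727, 223) = 1.
Track Bezout coefficients alongside the remainders: start with r₀ = 727 = a·1 + b·0 (s = 1, t = 0) and r₁ = 223 = a·0 + b·1 (s = 0, t = 1); each new remainder r_{k+1} = r_{k-1} − q_k·r_k inherits s_{k+1} = s_{k-1} − q_k·s_k, t_{k+1} = t_{k-1} − q_k·t_k, so r_k = a·s_k + b·t_k at every step:
  q = 3: r = 58, s = 1 − 3·0 = 1, t = 0 − 3·1 = -3  (check: 727·1 + 223·(-3) = 58)
  q = 3: r = 49, s = 0 − 3·1 = -3, t = 1 − 3·(-3) = 10  (check: 727·(-3) + 223·10 = 49)
  q = 1: r = 9, s = 1 − 1·(-3) = 4, t = -3 − 1·10 = -13  (check: 727·4 + 223·(-13) = 9)
  q = 5: r = 4, s = -3 − 5·4 = -23, t = 10 − 5·(-13) = 75  (check: 727·(-23) + 223·75 = 4)
  q = 2: r = 1, s = 4 − 2·(-23) = 50, t = -13 − 2·75 = -163  (check: 727·50 + 223·(-163) = 1)
The row with r = 1 (the gcd) gives the Bezout coefficients s = 50, t = -163.
Result: 727 · (50) + 223 · (-163) = 1.

gcd(727, 223) = 1; s = 50, t = -163 (check: 727·50 + 223·(-163) = 1).


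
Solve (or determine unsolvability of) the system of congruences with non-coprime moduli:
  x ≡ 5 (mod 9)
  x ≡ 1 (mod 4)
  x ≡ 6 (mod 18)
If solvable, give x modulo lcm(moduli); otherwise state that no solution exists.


Moduli 9, 4, 18 are not pairwise coprime, so CRT works modulo lcm(m_i) when all pairwise compatibility conditions hold.
Pairwise compatibility: gcd(m_i, m_j) must divide a_i - a_j for every pair.
Merge one congruence at a time:
  Start: x ≡ 5 (mod 9).
  Combine with x ≡ 1 (mod 4): gcd(9, 4) = 1; 1 - 5 = -4, which IS divisible by 1, so compatible.
    Write x = 5 + 9·t and substitute into x ≡ 1 (mod 4): 9·t ≡ 1 − 5 = -4 (mod 4).
    Reduce coefficients mod 4: 1·t ≡ 0 (mod 4).
    So t ≡ 0 (mod 4).
    Then x = 5 + 9·0 = 5, valid modulo lcm(9, 4) = 36: x ≡ 5 (mod 36).
  Combine with x ≡ 6 (mod 18): gcd(36, 18) = 18, and 6 - 5 = 1 is NOT divisible by 18.
    ⇒ system is inconsistent (no integer solution).

No solution (the system is inconsistent).


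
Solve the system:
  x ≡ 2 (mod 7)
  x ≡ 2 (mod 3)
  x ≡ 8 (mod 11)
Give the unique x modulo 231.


Moduli 7, 3, 11 are pairwise coprime; by CRT there is a unique solution modulo M = 7 · 3 · 11 = 231.
Solve pairwise, accumulating the modulus:
  Start with x ≡ 2 (mod 7).
  Combine with x ≡ 2 (mod 3): since gcd(7, 3) = 1, we get a unique residue mod 21.
    Write x = 2 + 7·t and substitute into x ≡ 2 (mod 3): 7·t ≡ 2 − 2 = 0 (mod 3).
    Reduce coefficients mod 3: 1·t ≡ 0 (mod 3).
    So t ≡ 0 (mod 3).
    Then x = 2 + 7·0 = 2, valid modulo lcm(7, 3) = 21: x ≡ 2 (mod 21).
  Combine with x ≡ 8 (mod 11): since gcd(21, 11) = 1, we get a unique residue mod 231.
    Write x = 2 + 21·t and substitute into x ≡ 8 (mod 11): 21·t ≡ 8 − 2 = 6 (mod 11).
    Reduce coefficients mod 11: 10·t ≡ 6 (mod 11).
    The inverse of 10 mod 11 is 10 (since 10·10 = 100 = 9·11 + 1), so t ≡ 10·6 = 60 ≡ 5 (mod 11).
    Then x = 2 + 21·5 = 107, valid modulo lcm(21, 11) = 231: x ≡ 107 (mod 231).
Verify: 107 mod 7 = 2 ✓, 107 mod 3 = 2 ✓, 107 mod 11 = 8 ✓.

x ≡ 107 (mod 231).


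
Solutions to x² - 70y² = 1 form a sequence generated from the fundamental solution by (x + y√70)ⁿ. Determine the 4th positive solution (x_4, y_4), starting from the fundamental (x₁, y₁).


Step 1: Find the fundamental solution (x₁, y₁) of x² - 70y² = 1.
  Expand √70 as a continued fraction. a₀ = ⌊√70⌋ = 8; iterate m_{k+1} = d_k·a_k − m_k, d_{k+1} = (70 − m_{k+1}²)/d_k, a_{k+1} = ⌊(a₀ + m_{k+1})/d_{k+1}⌋ (starting m₀ = 0, d₀ = 1), with convergents p_k = a_k·p_{k-1} + p_{k-2}, q_k = a_k·q_{k-1} + q_{k-2} (p₋₁ = 1, q₋₁ = 0):
  k = 0: a₀ = 8; p₀/q₀ = 8/1; p₀² − 70·q₀² = 64 − 70 = -6.
  k = 1: m = 8, d = 6, a = ⌊(8 + 8)/6⌋ = 2; p/q = (2·8 + 1)/(2·1 + 0) = 17/2; p² − 70·q² = 289 − 280 = 9.
  k = 2: m = 4, d = 9, a = ⌊(8 + 4)/9⌋ = 1; p/q = (1·17 + 8)/(1·2 + 1) = 25/3; p² − 70·q² = 625 − 630 = -5.
  k = 3: m = 5, d = 5, a = ⌊(8 + 5)/5⌋ = 2; p/q = (2·25 + 17)/(2·3 + 2) = 67/8; p² − 70·q² = 4489 − 4480 = 9.
  k = 4: m = 5, d = 9, a = ⌊(8 + 5)/9⌋ = 1; p/q = (1·67 + 25)/(1·8 + 3) = 92/11; p² − 70·q² = 8464 − 8470 = -6.
  k = 5: m = 4, d = 6, a = ⌊(8 + 4)/6⌋ = 2; p/q = (2·92 + 67)/(2·11 + 8) = 251/30; p² − 70·q² = 63001 − 63000 = 1.
  The first convergent with p² − 70·q² = 1 gives the fundamental solution (x₁, y₁) = (251, 30).
Step 2: Apply the recurrence (x_{n+1}, y_{n+1}) = (x₁x_n + 70y₁y_n, x₁y_n + y₁x_n) repeatedly.
  From (x_1, y_1) = (251, 30): x_2 = 251·251 + 70·30·30 = 126001; y_2 = 251·30 + 30·251 = 15060.
  From (x_2, y_2) = (126001, 15060): x_3 = 251·126001 + 70·30·15060 = 63252251; y_3 = 251·15060 + 30·126001 = 7560090.
  From (x_3, y_3) = (63252251, 7560090): x_4 = 251·63252251 + 70·30·7560090 = 31752504001; y_4 = 251·7560090 + 30·63252251 = 3795150120.
Step 3: Verify x_4² - 70·y_4² = 1008221510333521008001 - 1008221510333521008000 = 1 (should be 1). ✓

(x_1, y_1) = (251, 30); (x_4, y_4) = (31752504001, 3795150120).


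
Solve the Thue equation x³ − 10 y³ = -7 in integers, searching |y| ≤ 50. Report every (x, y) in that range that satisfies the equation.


The equation is x³ - 10y³ = -7. For fixed y, x³ = 10·y³ − 7, so a solution requires the RHS to be a perfect cube.
Strategy: iterate y from -50 to 50, compute RHS = 10·y³ − 7, and check whether it is a (positive or negative) perfect cube.
Check small values of y:
  y = 0: RHS = -7 is not a perfect cube.
  y = 1: RHS = 3 is not a perfect cube.
  y = -1: RHS = -17 is not a perfect cube.
  y = 2: RHS = 73 is not a perfect cube.
  y = -2: RHS = -87 is not a perfect cube.
  y = 3: RHS = 263 is not a perfect cube.
  y = -3: RHS = -277 is not a perfect cube.
Continuing the search up to |y| = 50 finds no solutions either.
No (x, y) in the scanned range satisfies the equation.

No integer solutions with |y| ≤ 50.


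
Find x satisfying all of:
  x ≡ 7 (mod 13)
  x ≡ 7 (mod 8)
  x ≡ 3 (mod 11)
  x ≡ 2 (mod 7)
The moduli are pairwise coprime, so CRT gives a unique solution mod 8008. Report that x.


Product of moduli M = 13 · 8 · 11 · 7 = 8008.
Merge one congruence at a time:
  Start: x ≡ 7 (mod 13).
  Combine with x ≡ 7 (mod 8); new modulus lcm = 104.
    Write x = 7 + 13·t and substitute into x ≡ 7 (mod 8): 13·t ≡ 7 − 7 = 0 (mod 8).
    Reduce coefficients mod 8: 5·t ≡ 0 (mod 8).
    The inverse of 5 mod 8 is 5 (since 5·5 = 25 = 3·8 + 1), so t ≡ 5·0 = 0 ≡ 0 (mod 8).
    Then x = 7 + 13·0 = 7, valid modulo lcm(13, 8) = 104: x ≡ 7 (mod 104).
  Combine with x ≡ 3 (mod 11); new modulus lcm = 1144.
    Write x = 7 + 104·t and substitute into x ≡ 3 (mod 11): 104·t ≡ 3 − 7 = -4 (mod 11).
    Reduce coefficients mod 11: 5·t ≡ 7 (mod 11).
    The inverse of 5 mod 11 is 9 (since 5·9 = 45 = 4·11 + 1), so t ≡ 9·7 = 63 ≡ 8 (mod 11).
    Then x = 7 + 104·8 = 839, valid modulo lcm(104, 11) = 1144: x ≡ 839 (mod 1144).
  Combine with x ≡ 2 (mod 7); new modulus lcm = 8008.
    Write x = 839 + 1144·t and substitute into x ≡ 2 (mod 7): 1144·t ≡ 2 − 839 = -837 (mod 7).
    Reduce coefficients mod 7: 3·t ≡ 3 (mod 7).
    The inverse of 3 mod 7 is 5 (since 3·5 = 15 = 2·7 + 1), so t ≡ 5·3 = 15 ≡ 1 (mod 7).
    Then x = 839 + 1144·1 = 1983, valid modulo lcm(1144, 7) = 8008: x ≡ 1983 (mod 8008).
Verify against each original: 1983 mod 13 = 7, 1983 mod 8 = 7, 1983 mod 11 = 3, 1983 mod 7 = 2.

x ≡ 1983 (mod 8008).


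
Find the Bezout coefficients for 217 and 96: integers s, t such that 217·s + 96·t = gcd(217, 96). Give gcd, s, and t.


Euclidean algorithm on (217, 96) — divide until remainder is 0:
  217 = 2 · 96 + 25
  96 = 3 · 25 + 21
  25 = 1 · 21 + 4
  21 = 5 · 4 + 1
  4 = 4 · 1 + 0
gcd(217, 96) = 1.
Track Bezout coefficients alongside the remainders: start with r₀ = 217 = a·1 + b·0 (s = 1, t = 0) and r₁ = 96 = a·0 + b·1 (s = 0, t = 1); each new remainder r_{k+1} = r_{k-1} − q_k·r_k inherits s_{k+1} = s_{k-1} − q_k·s_k, t_{k+1} = t_{k-1} − q_k·t_k, so r_k = a·s_k + b·t_k at every step:
  q = 2: r = 25, s = 1 − 2·0 = 1, t = 0 − 2·1 = -2  (check: 217·1 + 96·(-2) = 25)
  q = 3: r = 21, s = 0 − 3·1 = -3, t = 1 − 3·(-2) = 7  (check: 217·(-3) + 96·7 = 21)
  q = 1: r = 4, s = 1 − 1·(-3) = 4, t = -2 − 1·7 = -9  (check: 217·4 + 96·(-9) = 4)
  q = 5: r = 1, s = -3 − 5·4 = -23, t = 7 − 5·(-9) = 52  (check: 217·(-23) + 96·52 = 1)
The row with r = 1 (the gcd) gives the Bezout coefficients s = -23, t = 52.
Result: 217 · (-23) + 96 · (52) = 1.

gcd(217, 96) = 1; s = -23, t = 52 (check: 217·(-23) + 96·52 = 1).


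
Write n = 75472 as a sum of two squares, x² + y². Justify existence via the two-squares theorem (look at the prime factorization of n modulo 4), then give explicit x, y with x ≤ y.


Step 1: Factor n = 75472 = 2^4 · 53 · 89.
Step 2: Check the mod-4 condition on each prime factor: 2 = 2 (special); 53 ≡ 1 (mod 4), exponent 1; 89 ≡ 1 (mod 4), exponent 1.
All primes ≡ 3 (mod 4) appear to even exponent (or don't appear), so by the two-squares theorem n IS expressible as a sum of two squares.
Step 3: Build a representation. Group n = k² · m with k = 4 and m = 53 · 89 = 4717 (a product of primes ≡ 1 (mod 4)); a representation of m scales to one of n via (k·x)² + (k·y)² = k²(x² + y²). Each prime p ≡ 1 (mod 4) is itself a sum of two squares; find a² by testing p − a² for a perfect square:
  53: 53 − 1² = 52, 53 − 2² = 49 = 7² ⇒ 53 = 2² + 7².
  89: 89 − 1² = 88, 89 − 2² = 85, 89 − 3² = 80, 89 − 4² = 73, 89 − 5² = 64 = 8² ⇒ 89 = 5² + 8².
  Combine using the Brahmagupta–Fibonacci identity (a² + b²)(c² + d²) = (ac − bd)² + (ad + bc)² = (ac + bd)² + (ad − bc)²:
  53 · 89 = 4717: from (2² + 7²)(5² + 8²), take (2·5 − 7·8, 2·8 + 7·5) = (10 − 56, 16 + 35) = (-46, 51); dropping signs (only squares matter) gives (46, 51); check 46² + 51² = 2116 + 2601 = 4717 ✓.
  Scale by k = 4: (4·46, 4·51) = (184, 204).
Step 4: Order so x ≤ y and verify: 184² + 204² = 33856 + 41616 = 75472 = n. ✓

n = 75472 = 184² + 204² (one valid representation with x ≤ y).


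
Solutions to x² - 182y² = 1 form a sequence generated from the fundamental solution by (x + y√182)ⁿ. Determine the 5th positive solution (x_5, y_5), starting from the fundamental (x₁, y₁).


Step 1: Find the fundamental solution (x₁, y₁) of x² - 182y² = 1.
  Expand √182 as a continued fraction. a₀ = ⌊√182⌋ = 13; iterate m_{k+1} = d_k·a_k − m_k, d_{k+1} = (182 − m_{k+1}²)/d_k, a_{k+1} = ⌊(a₀ + m_{k+1})/d_{k+1}⌋ (starting m₀ = 0, d₀ = 1), with convergents p_k = a_k·p_{k-1} + p_{k-2}, q_k = a_k·q_{k-1} + q_{k-2} (p₋₁ = 1, q₋₁ = 0):
  k = 0: a₀ = 13; p₀/q₀ = 13/1; p₀² − 182·q₀² = 169 − 182 = -13.
  k = 1: m = 13, d = 13, a = ⌊(13 + 13)/13⌋ = 2; p/q = (2·13 + 1)/(2·1 + 0) = 27/2; p² − 182·q² = 729 − 728 = 1.
  The first convergent with p² − 182·q² = 1 gives the fundamental solution (x₁, y₁) = (27, 2).
Step 2: Apply the recurrence (x_{n+1}, y_{n+1}) = (x₁x_n + 182y₁y_n, x₁y_n + y₁x_n) repeatedly.
  From (x_1, y_1) = (27, 2): x_2 = 27·27 + 182·2·2 = 1457; y_2 = 27·2 + 2·27 = 108.
  From (x_2, y_2) = (1457, 108): x_3 = 27·1457 + 182·2·108 = 78651; y_3 = 27·108 + 2·1457 = 5830.
  From (x_3, y_3) = (78651, 5830): x_4 = 27·78651 + 182·2·5830 = 4245697; y_4 = 27·5830 + 2·78651 = 314712.
  From (x_4, y_4) = (4245697, 314712): x_5 = 27·4245697 + 182·2·314712 = 229188987; y_5 = 27·314712 + 2·4245697 = 16988618.
Step 3: Verify x_5² - 182·y_5² = 52527591762086169 - 52527591762086168 = 1 (should be 1). ✓

(x_1, y_1) = (27, 2); (x_5, y_5) = (229188987, 16988618).


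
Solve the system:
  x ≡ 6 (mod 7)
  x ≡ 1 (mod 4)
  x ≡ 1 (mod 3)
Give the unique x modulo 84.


Moduli 7, 4, 3 are pairwise coprime; by CRT there is a unique solution modulo M = 7 · 4 · 3 = 84.
Solve pairwise, accumulating the modulus:
  Start with x ≡ 6 (mod 7).
  Combine with x ≡ 1 (mod 4): since gcd(7, 4) = 1, we get a unique residue mod 28.
    Write x = 6 + 7·t and substitute into x ≡ 1 (mod 4): 7·t ≡ 1 − 6 = -5 (mod 4).
    Reduce coefficients mod 4: 3·t ≡ 3 (mod 4).
    The inverse of 3 mod 4 is 3 (since 3·3 = 9 = 2·4 + 1), so t ≡ 3·3 = 9 ≡ 1 (mod 4).
    Then x = 6 + 7·1 = 13, valid modulo lcm(7, 4) = 28: x ≡ 13 (mod 28).
  Combine with x ≡ 1 (mod 3): since gcd(28, 3) = 1, we get a unique residue mod 84.
    Write x = 13 + 28·t and substitute into x ≡ 1 (mod 3): 28·t ≡ 1 − 13 = -12 (mod 3).
    Reduce coefficients mod 3: 1·t ≡ 0 (mod 3).
    So t ≡ 0 (mod 3).
    Then x = 13 + 28·0 = 13, valid modulo lcm(28, 3) = 84: x ≡ 13 (mod 84).
Verify: 13 mod 7 = 6 ✓, 13 mod 4 = 1 ✓, 13 mod 3 = 1 ✓.

x ≡ 13 (mod 84).


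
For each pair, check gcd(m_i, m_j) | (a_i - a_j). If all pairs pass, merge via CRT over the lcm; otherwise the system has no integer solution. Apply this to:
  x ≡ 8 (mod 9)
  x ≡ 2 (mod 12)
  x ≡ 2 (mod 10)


Moduli 9, 12, 10 are not pairwise coprime, so CRT works modulo lcm(m_i) when all pairwise compatibility conditions hold.
Pairwise compatibility: gcd(m_i, m_j) must divide a_i - a_j for every pair.
Merge one congruence at a time:
  Start: x ≡ 8 (mod 9).
  Combine with x ≡ 2 (mod 12): gcd(9, 12) = 3; 2 - 8 = -6, which IS divisible by 3, so compatible.
    Write x = 8 + 9·t and substitute into x ≡ 2 (mod 12): 9·t ≡ 2 − 8 = -6 (mod 12).
    Divide the congruence (and modulus) by g = 3: 3·t ≡ -2 (mod 4).
    Reduce coefficients mod 4: 3·t ≡ 2 (mod 4).
    The inverse of 3 mod 4 is 3 (since 3·3 = 9 = 2·4 + 1), so t ≡ 3·2 = 6 ≡ 2 (mod 4).
    Then x = 8 + 9·2 = 26, valid modulo lcm(9, 12) = 36: x ≡ 26 (mod 36).
  Combine with x ≡ 2 (mod 10): gcd(36, 10) = 2; 2 - 26 = -24, which IS divisible by 2, so compatible.
    Write x = 26 + 36·t and substitute into x ≡ 2 (mod 10): 36·t ≡ 2 − 26 = -24 (mod 10).
    Divide the congruence (and modulus) by g = 2: 18·t ≡ -12 (mod 5).
    Reduce coefficients mod 5: 3·t ≡ 3 (mod 5).
    The inverse of 3 mod 5 is 2 (since 3·2 = 6 = 1·5 + 1), so t ≡ 2·3 = 6 ≡ 1 (mod 5).
    Then x = 26 + 36·1 = 62, valid modulo lcm(36, 10) = 180: x ≡ 62 (mod 180).
Verify: 62 mod 9 = 8, 62 mod 12 = 2, 62 mod 10 = 2.

x ≡ 62 (mod 180).


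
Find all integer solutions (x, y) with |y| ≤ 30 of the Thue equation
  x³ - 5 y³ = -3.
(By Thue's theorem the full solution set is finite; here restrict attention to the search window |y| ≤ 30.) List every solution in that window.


The equation is x³ - 5y³ = -3. For fixed y, x³ = 5·y³ − 3, so a solution requires the RHS to be a perfect cube.
Strategy: iterate y from -30 to 30, compute RHS = 5·y³ − 3, and check whether it is a (positive or negative) perfect cube.
Check small values of y:
  y = 0: RHS = -3 is not a perfect cube.
  y = 1: RHS = 2 is not a perfect cube.
  y = -1: RHS = -8 = (-2)³ ⇒ x = -2 works.
  y = 2: RHS = 37 is not a perfect cube.
  y = -2: RHS = -43 is not a perfect cube.
  y = 3: RHS = 132 is not a perfect cube.
  y = -3: RHS = -138 is not a perfect cube.
Continuing the search up to |y| = 30 finds no further solutions beyond those listed.
Collected solutions: (-2, -1).

Solutions (with |y| ≤ 30): (-2, -1).


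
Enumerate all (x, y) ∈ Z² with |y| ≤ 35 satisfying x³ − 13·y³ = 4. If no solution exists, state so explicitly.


The equation is x³ - 13y³ = 4. For fixed y, x³ = 13·y³ + 4, so a solution requires the RHS to be a perfect cube.
Strategy: iterate y from -35 to 35, compute RHS = 13·y³ + 4, and check whether it is a (positive or negative) perfect cube.
Check small values of y:
  y = 0: RHS = 4 is not a perfect cube.
  y = 1: RHS = 17 is not a perfect cube.
  y = -1: RHS = -9 is not a perfect cube.
  y = 2: RHS = 108 is not a perfect cube.
  y = -2: RHS = -100 is not a perfect cube.
  y = 3: RHS = 355 is not a perfect cube.
  y = -3: RHS = -347 is not a perfect cube.
Continuing the search up to |y| = 35 finds no solutions either.
No (x, y) in the scanned range satisfies the equation.

No integer solutions with |y| ≤ 35.


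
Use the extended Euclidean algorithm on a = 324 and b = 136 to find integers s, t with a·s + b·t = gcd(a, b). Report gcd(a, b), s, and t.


Euclidean algorithm on (324, 136) — divide until remainder is 0:
  324 = 2 · 136 + 52
  136 = 2 · 52 + 32
  52 = 1 · 32 + 20
  32 = 1 · 20 + 12
  20 = 1 · 12 + 8
  12 = 1 · 8 + 4
  8 = 2 · 4 + 0
gcd(324, 136) = 4.
Track Bezout coefficients alongside the remainders: start with r₀ = 324 = a·1 + b·0 (s = 1, t = 0) and r₁ = 136 = a·0 + b·1 (s = 0, t = 1); each new remainder r_{k+1} = r_{k-1} − q_k·r_k inherits s_{k+1} = s_{k-1} − q_k·s_k, t_{k+1} = t_{k-1} − q_k·t_k, so r_k = a·s_k + b·t_k at every step:
  q = 2: r = 52, s = 1 − 2·0 = 1, t = 0 − 2·1 = -2  (check: 324·1 + 136·(-2) = 52)
  q = 2: r = 32, s = 0 − 2·1 = -2, t = 1 − 2·(-2) = 5  (check: 324·(-2) + 136·5 = 32)
  q = 1: r = 20, s = 1 − 1·(-2) = 3, t = -2 − 1·5 = -7  (check: 324·3 + 136·(-7) = 20)
  q = 1: r = 12, s = -2 − 1·3 = -5, t = 5 − 1·(-7) = 12  (check: 324·(-5) + 136·12 = 12)
  q = 1: r = 8, s = 3 − 1·(-5) = 8, t = -7 − 1·12 = -19  (check: 324·8 + 136·(-19) = 8)
  q = 1: r = 4, s = -5 − 1·8 = -13, t = 12 − 1·(-19) = 31  (check: 324·(-13) + 136·31 = 4)
The row with r = 4 (the gcd) gives the Bezout coefficients s = -13, t = 31.
Result: 324 · (-13) + 136 · (31) = 4.

gcd(324, 136) = 4; s = -13, t = 31 (check: 324·(-13) + 136·31 = 4).


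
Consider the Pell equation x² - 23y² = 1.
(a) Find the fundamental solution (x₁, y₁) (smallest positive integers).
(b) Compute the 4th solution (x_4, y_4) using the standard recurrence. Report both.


Step 1: Find the fundamental solution (x₁, y₁) of x² - 23y² = 1.
  Expand √23 as a continued fraction. a₀ = ⌊√23⌋ = 4; iterate m_{k+1} = d_k·a_k − m_k, d_{k+1} = (23 − m_{k+1}²)/d_k, a_{k+1} = ⌊(a₀ + m_{k+1})/d_{k+1}⌋ (starting m₀ = 0, d₀ = 1), with convergents p_k = a_k·p_{k-1} + p_{k-2}, q_k = a_k·q_{k-1} + q_{k-2} (p₋₁ = 1, q₋₁ = 0):
  k = 0: a₀ = 4; p₀/q₀ = 4/1; p₀² − 23·q₀² = 16 − 23 = -7.
  k = 1: m = 4, d = 7, a = ⌊(4 + 4)/7⌋ = 1; p/q = (1·4 + 1)/(1·1 + 0) = 5/1; p² − 23·q² = 25 − 23 = 2.
  k = 2: m = 3, d = 2, a = ⌊(4 + 3)/2⌋ = 3; p/q = (3·5 + 4)/(3·1 + 1) = 19/4; p² − 23·q² = 361 − 368 = -7.
  k = 3: m = 3, d = 7, a = ⌊(4 + 3)/7⌋ = 1; p/q = (1·19 + 5)/(1·4 + 1) = 24/5; p² − 23·q² = 576 − 575 = 1.
  The first convergent with p² − 23·q² = 1 gives the fundamental solution (x₁, y₁) = (24, 5).
Step 2: Apply the recurrence (x_{n+1}, y_{n+1}) = (x₁x_n + 23y₁y_n, x₁y_n + y₁x_n) repeatedly.
  From (x_1, y_1) = (24, 5): x_2 = 24·24 + 23·5·5 = 1151; y_2 = 24·5 + 5·24 = 240.
  From (x_2, y_2) = (1151, 240): x_3 = 24·1151 + 23·5·240 = 55224; y_3 = 24·240 + 5·1151 = 11515.
  From (x_3, y_3) = (55224, 11515): x_4 = 24·55224 + 23·5·11515 = 2649601; y_4 = 24·11515 + 5·55224 = 552480.
Step 3: Verify x_4² - 23·y_4² = 7020385459201 - 7020385459200 = 1 (should be 1). ✓

(x_1, y_1) = (24, 5); (x_4, y_4) = (2649601, 552480).


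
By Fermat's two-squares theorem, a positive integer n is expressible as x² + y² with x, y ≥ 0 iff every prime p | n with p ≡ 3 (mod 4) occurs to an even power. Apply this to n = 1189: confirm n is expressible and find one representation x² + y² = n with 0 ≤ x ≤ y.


Step 1: Factor n = 1189 = 29 · 41.
Step 2: Check the mod-4 condition on each prime factor: 29 ≡ 1 (mod 4), exponent 1; 41 ≡ 1 (mod 4), exponent 1.
All primes ≡ 3 (mod 4) appear to even exponent (or don't appear), so by the two-squares theorem n IS expressible as a sum of two squares.
Step 3: Build a representation. Here n = 29 · 41 is a product of primes ≡ 1 (mod 4). Each prime p ≡ 1 (mod 4) is itself a sum of two squares; find a² by testing p − a² for a perfect square:
  29: 29 − 1² = 28, 29 − 2² = 25 = 5² ⇒ 29 = 2² + 5².
  41: 41 − 1² = 40, 41 − 2² = 37, 41 − 3² = 32, 41 − 4² = 25 = 5² ⇒ 41 = 4² + 5².
  Combine using the Brahmagupta–Fibonacci identity (a² + b²)(c² + d²) = (ac − bd)² + (ad + bc)² = (ac + bd)² + (ad − bc)²:
  29 · 41 = 1189: from (2² + 5²)(4² + 5²), take (2·4 − 5·5, 2·5 + 5·4) = (8 − 25, 10 + 20) = (-17, 30); dropping signs (only squares matter) gives (17, 30); check 17² + 30² = 289 + 900 = 1189 ✓.
Step 4: Order so x ≤ y and verify: 17² + 30² = 289 + 900 = 1189 = n. ✓

n = 1189 = 17² + 30² (one valid representation with x ≤ y).


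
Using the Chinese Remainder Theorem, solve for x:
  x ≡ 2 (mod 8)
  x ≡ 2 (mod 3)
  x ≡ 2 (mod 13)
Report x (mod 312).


Moduli 8, 3, 13 are pairwise coprime; by CRT there is a unique solution modulo M = 8 · 3 · 13 = 312.
Solve pairwise, accumulating the modulus:
  Start with x ≡ 2 (mod 8).
  Combine with x ≡ 2 (mod 3): since gcd(8, 3) = 1, we get a unique residue mod 24.
    Write x = 2 + 8·t and substitute into x ≡ 2 (mod 3): 8·t ≡ 2 − 2 = 0 (mod 3).
    Reduce coefficients mod 3: 2·t ≡ 0 (mod 3).
    The inverse of 2 mod 3 is 2 (since 2·2 = 4 = 1·3 + 1), so t ≡ 2·0 = 0 ≡ 0 (mod 3).
    Then x = 2 + 8·0 = 2, valid modulo lcm(8, 3) = 24: x ≡ 2 (mod 24).
  Combine with x ≡ 2 (mod 13): since gcd(24, 13) = 1, we get a unique residue mod 312.
    Write x = 2 + 24·t and substitute into x ≡ 2 (mod 13): 24·t ≡ 2 − 2 = 0 (mod 13).
    Reduce coefficients mod 13: 11·t ≡ 0 (mod 13).
    The inverse of 11 mod 13 is 6 (since 11·6 = 66 = 5·13 + 1), so t ≡ 6·0 = 0 ≡ 0 (mod 13).
    Then x = 2 + 24·0 = 2, valid modulo lcm(24, 13) = 312: x ≡ 2 (mod 312).
Verify: 2 mod 8 = 2 ✓, 2 mod 3 = 2 ✓, 2 mod 13 = 2 ✓.

x ≡ 2 (mod 312).


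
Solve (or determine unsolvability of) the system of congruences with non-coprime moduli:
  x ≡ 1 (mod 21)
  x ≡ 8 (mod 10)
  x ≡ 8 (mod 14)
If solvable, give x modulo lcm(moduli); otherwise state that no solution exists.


Moduli 21, 10, 14 are not pairwise coprime, so CRT works modulo lcm(m_i) when all pairwise compatibility conditions hold.
Pairwise compatibility: gcd(m_i, m_j) must divide a_i - a_j for every pair.
Merge one congruence at a time:
  Start: x ≡ 1 (mod 21).
  Combine with x ≡ 8 (mod 10): gcd(21, 10) = 1; 8 - 1 = 7, which IS divisible by 1, so compatible.
    Write x = 1 + 21·t and substitute into x ≡ 8 (mod 10): 21·t ≡ 8 − 1 = 7 (mod 10).
    Reduce coefficients mod 10: 1·t ≡ 7 (mod 10).
    So t ≡ 7 (mod 10).
    Then x = 1 + 21·7 = 148, valid modulo lcm(21, 10) = 210: x ≡ 148 (mod 210).
  Combine with x ≡ 8 (mod 14): gcd(210, 14) = 14; 8 - 148 = -140, which IS divisible by 14, so compatible.
    Write x = 148 + 210·t and substitute into x ≡ 8 (mod 14): 210·t ≡ 8 − 148 = -140 (mod 14).
    Divide the congruence (and modulus) by g = 14: 15·t ≡ -10 (mod 1).
    Modulo 1 every t works; take t = 0.
    Then x = 148 + 210·0 = 148, valid modulo lcm(210, 14) = 210: x ≡ 148 (mod 210).
Verify: 148 mod 21 = 1, 148 mod 10 = 8, 148 mod 14 = 8.

x ≡ 148 (mod 210).


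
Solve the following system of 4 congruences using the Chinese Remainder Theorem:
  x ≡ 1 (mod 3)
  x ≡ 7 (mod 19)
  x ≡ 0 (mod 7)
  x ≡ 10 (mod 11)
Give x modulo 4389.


Product of moduli M = 3 · 19 · 7 · 11 = 4389.
Merge one congruence at a time:
  Start: x ≡ 1 (mod 3).
  Combine with x ≡ 7 (mod 19); new modulus lcm = 57.
    Write x = 1 + 3·t and substitute into x ≡ 7 (mod 19): 3·t ≡ 7 − 1 = 6 (mod 19).
    The inverse of 3 mod 19 is 13 (since 3·13 = 39 = 2·19 + 1), so t ≡ 13·6 = 78 ≡ 2 (mod 19).
    Then x = 1 + 3·2 = 7, valid modulo lcm(3, 19) = 57: x ≡ 7 (mod 57).
  Combine with x ≡ 0 (mod 7); new modulus lcm = 399.
    Write x = 7 + 57·t and substitute into x ≡ 0 (mod 7): 57·t ≡ 0 − 7 = -7 (mod 7).
    Reduce coefficients mod 7: 1·t ≡ 0 (mod 7).
    So t ≡ 0 (mod 7).
    Then x = 7 + 57·0 = 7, valid modulo lcm(57, 7) = 399: x ≡ 7 (mod 399).
  Combine with x ≡ 10 (mod 11); new modulus lcm = 4389.
    Write x = 7 + 399·t and substitute into x ≡ 10 (mod 11): 399·t ≡ 10 − 7 = 3 (mod 11).
    Reduce coefficients mod 11: 3·t ≡ 3 (mod 11).
    The inverse of 3 mod 11 is 4 (since 3·4 = 12 = 1·11 + 1), so t ≡ 4·3 = 12 ≡ 1 (mod 11).
    Then x = 7 + 399·1 = 406, valid modulo lcm(399, 11) = 4389: x ≡ 406 (mod 4389).
Verify against each original: 406 mod 3 = 1, 406 mod 19 = 7, 406 mod 7 = 0, 406 mod 11 = 10.

x ≡ 406 (mod 4389).


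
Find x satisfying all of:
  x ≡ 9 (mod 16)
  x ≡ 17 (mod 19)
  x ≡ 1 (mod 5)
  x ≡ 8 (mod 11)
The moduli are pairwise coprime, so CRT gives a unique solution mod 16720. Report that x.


Product of moduli M = 16 · 19 · 5 · 11 = 16720.
Merge one congruence at a time:
  Start: x ≡ 9 (mod 16).
  Combine with x ≡ 17 (mod 19); new modulus lcm = 304.
    Write x = 9 + 16·t and substitute into x ≡ 17 (mod 19): 16·t ≡ 17 − 9 = 8 (mod 19).
    The inverse of 16 mod 19 is 6 (since 16·6 = 96 = 5·19 + 1), so t ≡ 6·8 = 48 ≡ 10 (mod 19).
    Then x = 9 + 16·10 = 169, valid modulo lcm(16, 19) = 304: x ≡ 169 (mod 304).
  Combine with x ≡ 1 (mod 5); new modulus lcm = 1520.
    Write x = 169 + 304·t and substitute into x ≡ 1 (mod 5): 304·t ≡ 1 − 169 = -168 (mod 5).
    Reduce coefficients mod 5: 4·t ≡ 2 (mod 5).
    The inverse of 4 mod 5 is 4 (since 4·4 = 16 = 3·5 + 1), so t ≡ 4·2 = 8 ≡ 3 (mod 5).
    Then x = 169 + 304·3 = 1081, valid modulo lcm(304, 5) = 1520: x ≡ 1081 (mod 1520).
  Combine with x ≡ 8 (mod 11); new modulus lcm = 16720.
    Write x = 1081 + 1520·t and substitute into x ≡ 8 (mod 11): 1520·t ≡ 8 − 1081 = -1073 (mod 11).
    Reduce coefficients mod 11: 2·t ≡ 5 (mod 11).
    The inverse of 2 mod 11 is 6 (since 2·6 = 12 = 1·11 + 1), so t ≡ 6·5 = 30 ≡ 8 (mod 11).
    Then x = 1081 + 1520·8 = 13241, valid modulo lcm(1520, 11) = 16720: x ≡ 13241 (mod 16720).
Verify against each original: 13241 mod 16 = 9, 13241 mod 19 = 17, 13241 mod 5 = 1, 13241 mod 11 = 8.

x ≡ 13241 (mod 16720).


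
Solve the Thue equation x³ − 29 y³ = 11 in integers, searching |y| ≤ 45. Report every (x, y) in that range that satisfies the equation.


The equation is x³ - 29y³ = 11. For fixed y, x³ = 29·y³ + 11, so a solution requires the RHS to be a perfect cube.
Strategy: iterate y from -45 to 45, compute RHS = 29·y³ + 11, and check whether it is a (positive or negative) perfect cube.
Check small values of y:
  y = 0: RHS = 11 is not a perfect cube.
  y = 1: RHS = 40 is not a perfect cube.
  y = -1: RHS = -18 is not a perfect cube.
  y = 2: RHS = 243 is not a perfect cube.
  y = -2: RHS = -221 is not a perfect cube.
  y = 3: RHS = 794 is not a perfect cube.
  y = -3: RHS = -772 is not a perfect cube.
Continuing the search up to |y| = 45 finds no solutions either.
No (x, y) in the scanned range satisfies the equation.

No integer solutions with |y| ≤ 45.


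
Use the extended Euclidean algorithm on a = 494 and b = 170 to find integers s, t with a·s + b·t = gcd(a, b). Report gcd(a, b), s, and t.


Euclidean algorithm on (494, 170) — divide until remainder is 0:
  494 = 2 · 170 + 154
  170 = 1 · 154 + 16
  154 = 9 · 16 + 10
  16 = 1 · 10 + 6
  10 = 1 · 6 + 4
  6 = 1 · 4 + 2
  4 = 2 · 2 + 0
gcd(494, 170) = 2.
Track Bezout coefficients alongside the remainders: start with r₀ = 494 = a·1 + b·0 (s = 1, t = 0) and r₁ = 170 = a·0 + b·1 (s = 0, t = 1); each new remainder r_{k+1} = r_{k-1} − q_k·r_k inherits s_{k+1} = s_{k-1} − q_k·s_k, t_{k+1} = t_{k-1} − q_k·t_k, so r_k = a·s_k + b·t_k at every step:
  q = 2: r = 154, s = 1 − 2·0 = 1, t = 0 − 2·1 = -2  (check: 494·1 + 170·(-2) = 154)
  q = 1: r = 16, s = 0 − 1·1 = -1, t = 1 − 1·(-2) = 3  (check: 494·(-1) + 170·3 = 16)
  q = 9: r = 10, s = 1 − 9·(-1) = 10, t = -2 − 9·3 = -29  (check: 494·10 + 170·(-29) = 10)
  q = 1: r = 6, s = -1 − 1·10 = -11, t = 3 − 1·(-29) = 32  (check: 494·(-11) + 170·32 = 6)
  q = 1: r = 4, s = 10 − 1·(-11) = 21, t = -29 − 1·32 = -61  (check: 494·21 + 170·(-61) = 4)
  q = 1: r = 2, s = -11 − 1·21 = -32, t = 32 − 1·(-61) = 93  (check: 494·(-32) + 170·93 = 2)
The row with r = 2 (the gcd) gives the Bezout coefficients s = -32, t = 93.
Result: 494 · (-32) + 170 · (93) = 2.

gcd(494, 170) = 2; s = -32, t = 93 (check: 494·(-32) + 170·93 = 2).


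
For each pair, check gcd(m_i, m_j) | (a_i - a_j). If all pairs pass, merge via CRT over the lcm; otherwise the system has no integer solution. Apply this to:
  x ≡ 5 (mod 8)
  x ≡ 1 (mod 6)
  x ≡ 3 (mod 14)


Moduli 8, 6, 14 are not pairwise coprime, so CRT works modulo lcm(m_i) when all pairwise compatibility conditions hold.
Pairwise compatibility: gcd(m_i, m_j) must divide a_i - a_j for every pair.
Merge one congruence at a time:
  Start: x ≡ 5 (mod 8).
  Combine with x ≡ 1 (mod 6): gcd(8, 6) = 2; 1 - 5 = -4, which IS divisible by 2, so compatible.
    Write x = 5 + 8·t and substitute into x ≡ 1 (mod 6): 8·t ≡ 1 − 5 = -4 (mod 6).
    Divide the congruence (and modulus) by g = 2: 4·t ≡ -2 (mod 3).
    Reduce coefficients mod 3: 1·t ≡ 1 (mod 3).
    So t ≡ 1 (mod 3).
    Then x = 5 + 8·1 = 13, valid modulo lcm(8, 6) = 24: x ≡ 13 (mod 24).
  Combine with x ≡ 3 (mod 14): gcd(24, 14) = 2; 3 - 13 = -10, which IS divisible by 2, so compatible.
    Write x = 13 + 24·t and substitute into x ≡ 3 (mod 14): 24·t ≡ 3 − 13 = -10 (mod 14).
    Divide the congruence (and modulus) by g = 2: 12·t ≡ -5 (mod 7).
    Reduce coefficients mod 7: 5·t ≡ 2 (mod 7).
    The inverse of 5 mod 7 is 3 (since 5·3 = 15 = 2·7 + 1), so t ≡ 3·2 = 6 ≡ 6 (mod 7).
    Then x = 13 + 24·6 = 157, valid modulo lcm(24, 14) = 168: x ≡ 157 (mod 168).
Verify: 157 mod 8 = 5, 157 mod 6 = 1, 157 mod 14 = 3.

x ≡ 157 (mod 168).


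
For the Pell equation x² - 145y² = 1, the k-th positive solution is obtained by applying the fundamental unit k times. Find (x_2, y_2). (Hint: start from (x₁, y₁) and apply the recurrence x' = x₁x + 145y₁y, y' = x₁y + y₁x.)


Step 1: Find the fundamental solution (x₁, y₁) of x² - 145y² = 1.
  Expand √145 as a continued fraction. a₀ = ⌊√145⌋ = 12; iterate m_{k+1} = d_k·a_k − m_k, d_{k+1} = (145 − m_{k+1}²)/d_k, a_{k+1} = ⌊(a₀ + m_{k+1})/d_{k+1}⌋ (starting m₀ = 0, d₀ = 1), with convergents p_k = a_k·p_{k-1} + p_{k-2}, q_k = a_k·q_{k-1} + q_{k-2} (p₋₁ = 1, q₋₁ = 0):
  k = 0: a₀ = 12; p₀/q₀ = 12/1; p₀² − 145·q₀² = 144 − 145 = -1.
  k = 1: m = 12, d = 1, a = ⌊(12 + 12)/1⌋ = 24; p/q = (24·12 + 1)/(24·1 + 0) = 289/24; p² − 145·q² = 83521 − 83520 = 1.
  The first convergent with p² − 145·q² = 1 gives the fundamental solution (x₁, y₁) = (289, 24).
Step 2: Apply the recurrence (x_{n+1}, y_{n+1}) = (x₁x_n + 145y₁y_n, x₁y_n + y₁x_n) repeatedly.
  From (x_1, y_1) = (289, 24): x_2 = 289·289 + 145·24·24 = 167041; y_2 = 289·24 + 24·289 = 13872.
Step 3: Verify x_2² - 145·y_2² = 27902695681 - 27902695680 = 1 (should be 1). ✓

(x_1, y_1) = (289, 24); (x_2, y_2) = (167041, 13872).


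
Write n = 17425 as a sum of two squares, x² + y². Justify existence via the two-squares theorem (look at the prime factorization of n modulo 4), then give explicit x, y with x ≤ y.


Step 1: Factor n = 17425 = 5^2 · 17 · 41.
Step 2: Check the mod-4 condition on each prime factor: 5 ≡ 1 (mod 4), exponent 2; 17 ≡ 1 (mod 4), exponent 1; 41 ≡ 1 (mod 4), exponent 1.
All primes ≡ 3 (mod 4) appear to even exponent (or don't appear), so by the two-squares theorem n IS expressible as a sum of two squares.
Step 3: Build a representation. Group n = k² · m with k = 5 and m = 17 · 41 = 697 (a product of primes ≡ 1 (mod 4)); a representation of m scales to one of n via (k·x)² + (k·y)² = k²(x² + y²). Each prime p ≡ 1 (mod 4) is itself a sum of two squares; find a² by testing p − a² for a perfect square:
  17: 17 − 1² = 16 = 4² ⇒ 17 = 1² + 4².
  41: 41 − 1² = 40, 41 − 2² = 37, 41 − 3² = 32, 41 − 4² = 25 = 5² ⇒ 41 = 4² + 5².
  Combine using the Brahmagupta–Fibonacci identity (a² + b²)(c² + d²) = (ac − bd)² + (ad + bc)² = (ac + bd)² + (ad − bc)²:
  17 · 41 = 697: from (1² + 4²)(4² + 5²), take (1·4 − 4·5, 1·5 + 4·4) = (4 − 20, 5 + 16) = (-16, 21); dropping signs (only squares matter) gives (16, 21); check 16² + 21² = 256 + 441 = 697 ✓.
  Scale by k = 5: (5·16, 5·21) = (80, 105).
Step 4: Order so x ≤ y and verify: 80² + 105² = 6400 + 11025 = 17425 = n. ✓

n = 17425 = 80² + 105² (one valid representation with x ≤ y).


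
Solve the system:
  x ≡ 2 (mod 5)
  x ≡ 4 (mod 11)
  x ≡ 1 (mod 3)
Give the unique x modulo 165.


Moduli 5, 11, 3 are pairwise coprime; by CRT there is a unique solution modulo M = 5 · 11 · 3 = 165.
Solve pairwise, accumulating the modulus:
  Start with x ≡ 2 (mod 5).
  Combine with x ≡ 4 (mod 11): since gcd(5, 11) = 1, we get a unique residue mod 55.
    Write x = 2 + 5·t and substitute into x ≡ 4 (mod 11): 5·t ≡ 4 − 2 = 2 (mod 11).
    The inverse of 5 mod 11 is 9 (since 5·9 = 45 = 4·11 + 1), so t ≡ 9·2 = 18 ≡ 7 (mod 11).
    Then x = 2 + 5·7 = 37, valid modulo lcm(5, 11) = 55: x ≡ 37 (mod 55).
  Combine with x ≡ 1 (mod 3): since gcd(55, 3) = 1, we get a unique residue mod 165.
    Write x = 37 + 55·t and substitute into x ≡ 1 (mod 3): 55·t ≡ 1 − 37 = -36 (mod 3).
    Reduce coefficients mod 3: 1·t ≡ 0 (mod 3).
    So t ≡ 0 (mod 3).
    Then x = 37 + 55·0 = 37, valid modulo lcm(55, 3) = 165: x ≡ 37 (mod 165).
Verify: 37 mod 5 = 2 ✓, 37 mod 11 = 4 ✓, 37 mod 3 = 1 ✓.

x ≡ 37 (mod 165).


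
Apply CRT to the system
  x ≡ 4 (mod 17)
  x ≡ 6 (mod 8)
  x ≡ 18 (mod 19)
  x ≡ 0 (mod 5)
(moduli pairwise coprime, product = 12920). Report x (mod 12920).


Product of moduli M = 17 · 8 · 19 · 5 = 12920.
Merge one congruence at a time:
  Start: x ≡ 4 (mod 17).
  Combine with x ≡ 6 (mod 8); new modulus lcm = 136.
    Write x = 4 + 17·t and substitute into x ≡ 6 (mod 8): 17·t ≡ 6 − 4 = 2 (mod 8).
    Reduce coefficients mod 8: 1·t ≡ 2 (mod 8).
    So t ≡ 2 (mod 8).
    Then x = 4 + 17·2 = 38, valid modulo lcm(17, 8) = 136: x ≡ 38 (mod 136).
  Combine with x ≡ 18 (mod 19); new modulus lcm = 2584.
    Write x = 38 + 136·t and substitute into x ≡ 18 (mod 19): 136·t ≡ 18 − 38 = -20 (mod 19).
    Reduce coefficients mod 19: 3·t ≡ 18 (mod 19).
    The inverse of 3 mod 19 is 13 (since 3·13 = 39 = 2·19 + 1), so t ≡ 13·18 = 234 ≡ 6 (mod 19).
    Then x = 38 + 136·6 = 854, valid modulo lcm(136, 19) = 2584: x ≡ 854 (mod 2584).
  Combine with x ≡ 0 (mod 5); new modulus lcm = 12920.
    Write x = 854 + 2584·t and substitute into x ≡ 0 (mod 5): 2584·t ≡ 0 − 854 = -854 (mod 5).
    Reduce coefficients mod 5: 4·t ≡ 1 (mod 5).
    The inverse of 4 mod 5 is 4 (since 4·4 = 16 = 3·5 + 1), so t ≡ 4·1 = 4 ≡ 4 (mod 5).
    Then x = 854 + 2584·4 = 11190, valid modulo lcm(2584, 5) = 12920: x ≡ 11190 (mod 12920).
Verify against each original: 11190 mod 17 = 4, 11190 mod 8 = 6, 11190 mod 19 = 18, 11190 mod 5 = 0.

x ≡ 11190 (mod 12920).
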